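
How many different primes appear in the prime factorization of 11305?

11305 = 5 · 2261
2261 = 7 · 323
323 = 17 · 19
11305 = 5 · 7 · 17 · 19, which has 4 distinct prime factors.

4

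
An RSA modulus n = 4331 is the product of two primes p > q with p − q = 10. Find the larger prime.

71

Since p = q + 10, we have 4331 = q(q + 10), so q² + 10q − 4331 = 0.
Discriminant: 10² + 4·4331 = 100 + 17324 = 17424; √17424 = 132.
q = (−10 + 132)/2 = 61, and p = q + 10 = 71.
Check: 61 · 71 = 4331.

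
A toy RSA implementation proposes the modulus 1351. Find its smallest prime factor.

1351 is odd.
Digit sum 10, not divisible by 3.
Ends in 1: not divisible by 5.
7: 1351 = 7·193

7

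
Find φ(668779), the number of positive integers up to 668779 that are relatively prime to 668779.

642600

Factor: 668779 = 43 · 103 · 151.
φ(668779) = (43−1) · (103−1) · (151−1) = 42 · 102 · 150 = 642600.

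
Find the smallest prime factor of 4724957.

47

4724957 is odd.
Digit sum 38, not divisible by 3.
Ends in 7: not divisible by 5.
7: 4724957 = 7·674993 + 6
11: 4724957 = 11·429541 + 6
13: 4724957 = 13·363458 + 3
17: 4724957 = 17·277938 + 11
19: 4724957 = 19·248681 + 18
23: 4724957 = 23·205432 + 21
29: 4724957 = 29·162929 + 16
31: 4724957 = 31·152417 + 30
37: 4724957 = 37·127701 + 20
41: 4724957 = 41·115242 + 35
43: 4724957 = 43·109882 + 31
47: 4724957 = 47·100531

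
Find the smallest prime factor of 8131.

47

8131 is odd.
Digit sum 13, not divisible by 3.
Ends in 1: not divisible by 5.
7: 8131 = 7·1161 + 4
11: 8131 = 11·739 + 2
13: 8131 = 13·625 + 6
17: 8131 = 17·478 + 5
19: 8131 = 19·427 + 18
23: 8131 = 23·353 + 12
29: 8131 = 29·280 + 11
31: 8131 = 31·262 + 9
37: 8131 = 37·219 + 28
41: 8131 = 41·198 + 13
43: 8131 = 43·189 + 4
47: 8131 = 47·173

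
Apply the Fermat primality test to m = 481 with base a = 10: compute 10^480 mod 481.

10^1 ≡ 10 (mod 481)
10^2 ≡ 10^2 = 100 ≡ 100 (mod 481)
10^4 ≡ 100^2 = 10000 ≡ 380 (mod 481)
10^8 ≡ 380^2 = 144400 ≡ 100 (mod 481)
10^16 ≡ 100^2 = 10000 ≡ 380 (mod 481)
10^32 ≡ 380^2 = 144400 ≡ 100 (mod 481)
10^64 ≡ 100^2 = 10000 ≡ 380 (mod 481)
10^128 ≡ 380^2 = 144400 ≡ 100 (mod 481)
10^256 ≡ 100^2 = 10000 ≡ 380 (mod 481)
480 = 256 + 128 + 64 + 32 in binary powers of 2.
So 10^480 ≡ 380 · 100 · 380 · 100 ≡ 1 (mod 481).
Since the result is 1, base 10 gives no evidence that 481 is composite.

1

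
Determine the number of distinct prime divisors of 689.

689 = 13 · 53
689 = 13 · 53, which has 2 distinct prime factors.

2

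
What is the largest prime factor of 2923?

79

2923 = 37 · 79
79 is prime.
So 2923 = 37 · 79; the largest prime factor is 79.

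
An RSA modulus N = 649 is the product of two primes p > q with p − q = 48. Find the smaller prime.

11

Since p = q + 48, we have 649 = q(q + 48), so q² + 48q − 649 = 0.
Discriminant: 48² + 4·649 = 2304 + 2596 = 4900; √4900 = 70.
q = (−48 + 70)/2 = 11, and p = q + 48 = 59.
Check: 11 · 59 = 649.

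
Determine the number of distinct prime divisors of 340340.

6

340340 = 2^2 · 85085
85085 = 5 · 17017
17017 = 7 · 2431
2431 = 11 · 221
221 = 13 · 17
340340 = 2^2 · 5 · 7 · 11 · 13 · 17, which has 6 distinct prime factors.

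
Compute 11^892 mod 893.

410

11^1 ≡ 11 (mod 893)
11^2 ≡ 11^2 = 121 ≡ 121 (mod 893)
11^4 ≡ 121^2 = 14641 ≡ 353 (mod 893)
11^8 ≡ 353^2 = 124609 ≡ 482 (mod 893)
11^16 ≡ 482^2 = 232324 ≡ 144 (mod 893)
11^32 ≡ 144^2 = 20736 ≡ 197 (mod 893)
11^64 ≡ 197^2 = 38809 ≡ 410 (mod 893)
11^128 ≡ 410^2 = 168100 ≡ 216 (mod 893)
11^256 ≡ 216^2 = 46656 ≡ 220 (mod 893)
11^512 ≡ 220^2 = 48400 ≡ 178 (mod 893)
892 = 512 + 256 + 64 + 32 + 16 + 8 + 4 in binary powers of 2.
So 11^892 ≡ 178 · 220 · 410 · 197 · 144 · 482 · 353 ≡ 410 (mod 893).
Since 410 ≠ 1, base 11 is a Fermat witness: 893 is composite.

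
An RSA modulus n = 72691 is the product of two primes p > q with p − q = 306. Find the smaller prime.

157

Since p = q + 306, we have 72691 = q(q + 306), so q² + 306q − 72691 = 0.
Discriminant: 306² + 4·72691 = 93636 + 290764 = 384400; √384400 = 620.
q = (−306 + 620)/2 = 157, and p = q + 306 = 463.
Check: 157 · 463 = 72691.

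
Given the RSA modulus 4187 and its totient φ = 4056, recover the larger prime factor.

79

φ(n) = (p−1)(q−1) = n − (p+q) + 1, so p + q = 4187 − 4056 + 1 = 132.
p and q are the roots of t² − 132t + 4187 = 0.
Discriminant: 132² − 4·4187 = 17424 − 16748 = 676; √676 = 26.
q = (132 − 26)/2 = 53, p = (132 + 26)/2 = 79.
Check: 53 · 79 = 4187.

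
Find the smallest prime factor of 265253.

37

265253 is odd.
Digit sum 23, not divisible by 3.
Ends in 3: not divisible by 5.
7: 265253 = 7·37893 + 2
11: 265253 = 11·24113 + 10
13: 265253 = 13·20404 + 1
17: 265253 = 17·15603 + 2
19: 265253 = 19·13960 + 13
23: 265253 = 23·11532 + 17
29: 265253 = 29·9146 + 19
31: 265253 = 31·8556 + 17
37: 265253 = 37·7169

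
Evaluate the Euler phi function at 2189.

Factor: 2189 = 11 · 199.
φ(2189) = (11−1) · (199−1) = 10 · 198 = 1980.

1980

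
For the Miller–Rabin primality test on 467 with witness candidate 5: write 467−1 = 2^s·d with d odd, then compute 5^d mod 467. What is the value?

467 − 1 = 466 = 2^1 · 233, so d = 233.
5^1 ≡ 5 (mod 467)
5^2 ≡ 5^2 = 25 ≡ 25 (mod 467)
5^4 ≡ 25^2 = 625 ≡ 158 (mod 467)
5^8 ≡ 158^2 = 24964 ≡ 213 (mod 467)
5^16 ≡ 213^2 = 45369 ≡ 70 (mod 467)
5^32 ≡ 70^2 = 4900 ≡ 230 (mod 467)
5^64 ≡ 230^2 = 52900 ≡ 129 (mod 467)
5^128 ≡ 129^2 = 16641 ≡ 296 (mod 467)
233 = 128 + 64 + 32 + 8 + 1 in binary powers of 2.
So 5^233 ≡ 296 · 129 · 230 · 213 · 5 ≡ 466 (mod 467).
Since 5^d ≡ 466 (mod 467), base 5 does not prove 467 composite.

466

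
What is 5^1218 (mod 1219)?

5^1 ≡ 5 (mod 1219)
5^2 ≡ 5^2 = 25 ≡ 25 (mod 1219)
5^4 ≡ 25^2 = 625 ≡ 625 (mod 1219)
5^8 ≡ 625^2 = 390625 ≡ 545 (mod 1219)
5^16 ≡ 545^2 = 297025 ≡ 808 (mod 1219)
5^32 ≡ 808^2 = 652864 ≡ 699 (mod 1219)
5^64 ≡ 699^2 = 488601 ≡ 1001 (mod 1219)
5^128 ≡ 1001^2 = 1002001 ≡ 1202 (mod 1219)
5^256 ≡ 1202^2 = 1444804 ≡ 289 (mod 1219)
5^512 ≡ 289^2 = 83521 ≡ 629 (mod 1219)
5^1024 ≡ 629^2 = 395641 ≡ 685 (mod 1219)
1218 = 1024 + 128 + 64 + 2 in binary powers of 2.
So 5^1218 ≡ 685 · 1202 · 1001 · 25 ≡ 453 (mod 1219).
Since 453 ≠ 1, base 5 is a Fermat witness: 1219 is composite.

453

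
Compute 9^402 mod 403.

9^1 ≡ 9 (mod 403)
9^2 ≡ 9^2 = 81 ≡ 81 (mod 403)
9^4 ≡ 81^2 = 6561 ≡ 113 (mod 403)
9^8 ≡ 113^2 = 12769 ≡ 276 (mod 403)
9^16 ≡ 276^2 = 76176 ≡ 9 (mod 403)
9^32 ≡ 9^2 = 81 ≡ 81 (mod 403)
9^64 ≡ 81^2 = 6561 ≡ 113 (mod 403)
9^128 ≡ 113^2 = 12769 ≡ 276 (mod 403)
9^256 ≡ 276^2 = 76176 ≡ 9 (mod 403)
402 = 256 + 128 + 16 + 2 in binary powers of 2.
So 9^402 ≡ 9 · 276 · 9 · 81 ≡ 157 (mod 403).
Since 157 ≠ 1, base 9 is a Fermat witness: 403 is composite.

157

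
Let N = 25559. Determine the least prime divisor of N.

61

25559 is odd.
Digit sum 26, not divisible by 3.
Ends in 9: not divisible by 5.
7: 25559 = 7·3651 + 2
11: 25559 = 11·2323 + 6
13: 25559 = 13·1966 + 1
17: 25559 = 17·1503 + 8
19: 25559 = 19·1345 + 4
23: 25559 = 23·1111 + 6
29: 25559 = 29·881 + 10
31: 25559 = 31·824 + 15
37: 25559 = 37·690 + 29
41: 25559 = 41·623 + 16
43: 25559 = 43·594 + 17
47: 25559 = 47·543 + 38
53: 25559 = 53·482 + 13
59: 25559 = 59·433 + 12
61: 25559 = 61·419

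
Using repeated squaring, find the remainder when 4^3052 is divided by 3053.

4^1 ≡ 4 (mod 3053)
4^2 ≡ 4^2 = 16 ≡ 16 (mod 3053)
4^4 ≡ 16^2 = 256 ≡ 256 (mod 3053)
4^8 ≡ 256^2 = 65536 ≡ 1423 (mod 3053)
4^16 ≡ 1423^2 = 2024929 ≡ 790 (mod 3053)
4^32 ≡ 790^2 = 624100 ≡ 1288 (mod 3053)
4^64 ≡ 1288^2 = 1658944 ≡ 1165 (mod 3053)
4^128 ≡ 1165^2 = 1357225 ≡ 1693 (mod 3053)
4^256 ≡ 1693^2 = 2866249 ≡ 2535 (mod 3053)
4^512 ≡ 2535^2 = 6426225 ≡ 2713 (mod 3053)
4^1024 ≡ 2713^2 = 7360369 ≡ 2639 (mod 3053)
4^2048 ≡ 2639^2 = 6964321 ≡ 428 (mod 3053)
3052 = 2048 + 512 + 256 + 128 + 64 + 32 + 8 + 4 in binary powers of 2.
So 4^3052 ≡ 428 · 2713 · 2535 · 1693 · 1165 · 1288 · 1423 · 256 ≡ 1119 (mod 3053).
Since 1119 ≠ 1, base 4 is a Fermat witness: 3053 is composite.

1119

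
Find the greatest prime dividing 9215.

97

9215 = 5 · 1843
1843 = 19 · 97
97 is prime.
So 9215 = 5 · 19 · 97; the largest prime factor is 97.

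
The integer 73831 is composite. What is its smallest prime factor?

73831 is odd.
Digit sum 22, not divisible by 3.
Ends in 1: not divisible by 5.
7: 73831 = 7·10547 + 2
11: 73831 = 11·6711 + 10
13: 73831 = 13·5679 + 4
17: 73831 = 17·4343

17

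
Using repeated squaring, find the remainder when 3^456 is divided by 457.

3^1 ≡ 3 (mod 457)
3^2 ≡ 3^2 = 9 ≡ 9 (mod 457)
3^4 ≡ 9^2 = 81 ≡ 81 (mod 457)
3^8 ≡ 81^2 = 6561 ≡ 163 (mod 457)
3^16 ≡ 163^2 = 26569 ≡ 63 (mod 457)
3^32 ≡ 63^2 = 3969 ≡ 313 (mod 457)
3^64 ≡ 313^2 = 97969 ≡ 171 (mod 457)
3^128 ≡ 171^2 = 29241 ≡ 450 (mod 457)
3^256 ≡ 450^2 = 202500 ≡ 49 (mod 457)
456 = 256 + 128 + 64 + 8 in binary powers of 2.
So 3^456 ≡ 49 · 450 · 171 · 163 ≡ 1 (mod 457).
Since the result is 1, base 3 gives no evidence that 457 is composite.

1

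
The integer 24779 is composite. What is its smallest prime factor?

24779 is odd.
Digit sum 29, not divisible by 3.
Ends in 9: not divisible by 5.
7: 24779 = 7·3539 + 6
11: 24779 = 11·2252 + 7
13: 24779 = 13·1906 + 1
17: 24779 = 17·1457 + 10
19: 24779 = 19·1304 + 3
23: 24779 = 23·1077 + 8
29: 24779 = 29·854 + 13
31: 24779 = 31·799 + 10
37: 24779 = 37·669 + 26
41: 24779 = 41·604 + 15
43: 24779 = 43·576 + 11
47: 24779 = 47·527 + 10
53: 24779 = 53·467 + 28
59: 24779 = 59·419 + 58
61: 24779 = 61·406 + 13
67: 24779 = 67·369 + 56
71: 24779 = 71·349

71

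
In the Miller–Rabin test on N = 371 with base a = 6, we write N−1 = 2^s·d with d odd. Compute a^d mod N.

371 − 1 = 370 = 2^1 · 185, so d = 185.
6^1 ≡ 6 (mod 371)
6^2 ≡ 6^2 = 36 ≡ 36 (mod 371)
6^4 ≡ 36^2 = 1296 ≡ 183 (mod 371)
6^8 ≡ 183^2 = 33489 ≡ 99 (mod 371)
6^16 ≡ 99^2 = 9801 ≡ 155 (mod 371)
6^32 ≡ 155^2 = 24025 ≡ 281 (mod 371)
6^64 ≡ 281^2 = 78961 ≡ 309 (mod 371)
6^128 ≡ 309^2 = 95481 ≡ 134 (mod 371)
185 = 128 + 32 + 16 + 8 + 1 in binary powers of 2.
So 6^185 ≡ 134 · 281 · 155 · 99 · 6 ≡ 216 (mod 371).
Squaring chain: 216; never reaches −1, so base 6 is a Miller–Rabin witness that 371 is composite.

216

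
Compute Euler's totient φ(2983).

Factor: 2983 = 19 · 157.
φ(2983) = (19−1) · (157−1) = 18 · 156 = 2808.

2808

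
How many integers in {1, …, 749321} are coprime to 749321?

721648

Factor: 749321 = 47 · 107 · 149.
φ(749321) = (47−1) · (107−1) · (149−1) = 46 · 106 · 148 = 721648.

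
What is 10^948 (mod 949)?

10^1 ≡ 10 (mod 949)
10^2 ≡ 10^2 = 100 ≡ 100 (mod 949)
10^4 ≡ 100^2 = 10000 ≡ 510 (mod 949)
10^8 ≡ 510^2 = 260100 ≡ 74 (mod 949)
10^16 ≡ 74^2 = 5476 ≡ 731 (mod 949)
10^32 ≡ 731^2 = 534361 ≡ 74 (mod 949)
10^64 ≡ 74^2 = 5476 ≡ 731 (mod 949)
10^128 ≡ 731^2 = 534361 ≡ 74 (mod 949)
10^256 ≡ 74^2 = 5476 ≡ 731 (mod 949)
10^512 ≡ 731^2 = 534361 ≡ 74 (mod 949)
948 = 512 + 256 + 128 + 32 + 16 + 4 in binary powers of 2.
So 10^948 ≡ 74 · 731 · 74 · 74 · 731 · 510 ≡ 729 (mod 949).
Since 729 ≠ 1, base 10 is a Fermat witness: 949 is composite.

729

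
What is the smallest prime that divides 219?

219 is odd.
Digit sum 12, divisible by 3.

3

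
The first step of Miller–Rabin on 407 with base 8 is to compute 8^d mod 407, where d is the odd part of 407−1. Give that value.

347

407 − 1 = 406 = 2^1 · 203, so d = 203.
8^1 ≡ 8 (mod 407)
8^2 ≡ 8^2 = 64 ≡ 64 (mod 407)
8^4 ≡ 64^2 = 4096 ≡ 26 (mod 407)
8^8 ≡ 26^2 = 676 ≡ 269 (mod 407)
8^16 ≡ 269^2 = 72361 ≡ 322 (mod 407)
8^32 ≡ 322^2 = 103684 ≡ 306 (mod 407)
8^64 ≡ 306^2 = 93636 ≡ 26 (mod 407)
8^128 ≡ 26^2 = 676 ≡ 269 (mod 407)
203 = 128 + 64 + 8 + 2 + 1 in binary powers of 2.
So 8^203 ≡ 269 · 26 · 269 · 64 · 8 ≡ 347 (mod 407).
Squaring chain: 347; never reaches −1, so base 8 is a Miller–Rabin witness that 407 is composite.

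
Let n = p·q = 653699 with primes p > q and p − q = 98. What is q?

761

Since p = q + 98, we have 653699 = q(q + 98), so q² + 98q − 653699 = 0.
Discriminant: 98² + 4·653699 = 9604 + 2614796 = 2624400; √2624400 = 1620.
q = (−98 + 1620)/2 = 761, and p = q + 98 = 859.
Check: 761 · 859 = 653699.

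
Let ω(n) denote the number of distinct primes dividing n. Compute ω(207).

207 = 3^2 · 23
207 = 3^2 · 23, which has 2 distinct prime factors.

2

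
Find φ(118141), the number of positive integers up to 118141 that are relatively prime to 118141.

110160

Factor: 118141 = 31 · 37 · 103.
φ(118141) = (31−1) · (37−1) · (103−1) = 30 · 36 · 102 = 110160.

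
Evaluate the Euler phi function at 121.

110

Factor: 121 = 11^2.
φ(121) = 11^1·(11−1) = 110.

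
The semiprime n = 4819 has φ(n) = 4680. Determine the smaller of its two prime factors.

φ(n) = (p−1)(q−1) = n − (p+q) + 1, so p + q = 4819 − 4680 + 1 = 140.
p and q are the roots of t² − 140t + 4819 = 0.
Discriminant: 140² − 4·4819 = 19600 − 19276 = 324; √324 = 18.
q = (140 − 18)/2 = 61, p = (140 + 18)/2 = 79.
Check: 61 · 79 = 4819.

61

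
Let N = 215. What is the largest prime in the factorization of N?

215 = 5 · 43
43 is prime.
So 215 = 5 · 43; the largest prime factor is 43.

43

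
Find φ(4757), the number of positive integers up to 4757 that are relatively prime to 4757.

Factor: 4757 = 67 · 71.
φ(4757) = (67−1) · (71−1) = 66 · 70 = 4620.

4620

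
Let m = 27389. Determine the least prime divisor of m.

61

27389 is odd.
Digit sum 29, not divisible by 3.
Ends in 9: not divisible by 5.
7: 27389 = 7·3912 + 5
11: 27389 = 11·2489 + 10
13: 27389 = 13·2106 + 11
17: 27389 = 17·1611 + 2
19: 27389 = 19·1441 + 10
23: 27389 = 23·1190 + 19
29: 27389 = 29·944 + 13
31: 27389 = 31·883 + 16
37: 27389 = 37·740 + 9
41: 27389 = 41·668 + 1
43: 27389 = 43·636 + 41
47: 27389 = 47·582 + 35
53: 27389 = 53·516 + 41
59: 27389 = 59·464 + 13
61: 27389 = 61·449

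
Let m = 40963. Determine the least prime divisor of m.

13

40963 is odd.
Digit sum 22, not divisible by 3.
Ends in 3: not divisible by 5.
7: 40963 = 7·5851 + 6
11: 40963 = 11·3723 + 10
13: 40963 = 13·3151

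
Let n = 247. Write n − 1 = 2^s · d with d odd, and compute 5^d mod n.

247 − 1 = 246 = 2^1 · 123, so d = 123.
5^1 ≡ 5 (mod 247)
5^2 ≡ 5^2 = 25 ≡ 25 (mod 247)
5^4 ≡ 25^2 = 625 ≡ 131 (mod 247)
5^8 ≡ 131^2 = 17161 ≡ 118 (mod 247)
5^16 ≡ 118^2 = 13924 ≡ 92 (mod 247)
5^32 ≡ 92^2 = 8464 ≡ 66 (mod 247)
5^64 ≡ 66^2 = 4356 ≡ 157 (mod 247)
123 = 64 + 32 + 16 + 8 + 2 + 1 in binary powers of 2.
So 5^123 ≡ 157 · 66 · 92 · 118 · 25 · 5 ≡ 216 (mod 247).
Squaring chain: 216; never reaches −1, so base 5 is a Miller–Rabin witness that 247 is composite.

216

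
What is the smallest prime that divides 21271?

89

21271 is odd.
Digit sum 13, not divisible by 3.
Ends in 1: not divisible by 5.
7: 21271 = 7·3038 + 5
11: 21271 = 11·1933 + 8
13: 21271 = 13·1636 + 3
17: 21271 = 17·1251 + 4
19: 21271 = 19·1119 + 10
23: 21271 = 23·924 + 19
29: 21271 = 29·733 + 14
31: 21271 = 31·686 + 5
37: 21271 = 37·574 + 33
41: 21271 = 41·518 + 33
43: 21271 = 43·494 + 29
47: 21271 = 47·452 + 27
53: 21271 = 53·401 + 18
59: 21271 = 59·360 + 31
61: 21271 = 61·348 + 43
67: 21271 = 67·317 + 32
71: 21271 = 71·299 + 42
73: 21271 = 73·291 + 28
79: 21271 = 79·269 + 20
83: 21271 = 83·256 + 23
89: 21271 = 89·239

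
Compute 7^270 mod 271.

7^1 ≡ 7 (mod 271)
7^2 ≡ 7^2 = 49 ≡ 49 (mod 271)
7^4 ≡ 49^2 = 2401 ≡ 233 (mod 271)
7^8 ≡ 233^2 = 54289 ≡ 89 (mod 271)
7^16 ≡ 89^2 = 7921 ≡ 62 (mod 271)
7^32 ≡ 62^2 = 3844 ≡ 50 (mod 271)
7^64 ≡ 50^2 = 2500 ≡ 61 (mod 271)
7^128 ≡ 61^2 = 3721 ≡ 198 (mod 271)
7^256 ≡ 198^2 = 39204 ≡ 180 (mod 271)
270 = 256 + 8 + 4 + 2 in binary powers of 2.
So 7^270 ≡ 180 · 89 · 233 · 49 ≡ 1 (mod 271).
Since the result is 1, base 7 gives no evidence that 271 is composite.

1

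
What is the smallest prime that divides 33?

33 is odd.
Digit sum 6, divisible by 3.

3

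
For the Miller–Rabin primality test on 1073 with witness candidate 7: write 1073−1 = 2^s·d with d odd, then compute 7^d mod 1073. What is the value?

1073 − 1 = 1072 = 2^4 · 67, so d = 67.
7^1 ≡ 7 (mod 1073)
7^2 ≡ 7^2 = 49 ≡ 49 (mod 1073)
7^4 ≡ 49^2 = 2401 ≡ 255 (mod 1073)
7^8 ≡ 255^2 = 65025 ≡ 645 (mod 1073)
7^16 ≡ 645^2 = 416025 ≡ 774 (mod 1073)
7^32 ≡ 774^2 = 599076 ≡ 342 (mod 1073)
7^64 ≡ 342^2 = 116964 ≡ 7 (mod 1073)
67 = 64 + 2 + 1 in binary powers of 2.
So 7^67 ≡ 7 · 49 · 7 ≡ 255 (mod 1073).
Squaring chain: 255 → 645 → 774 → 342; never reaches −1, so base 7 is a Miller–Rabin witness that 1073 is composite.

255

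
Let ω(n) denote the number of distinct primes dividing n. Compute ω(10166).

10166 = 2 · 5083
5083 = 13 · 391
391 = 17 · 23
10166 = 2 · 13 · 17 · 23, which has 4 distinct prime factors.

4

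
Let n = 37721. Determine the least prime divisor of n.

67

37721 is odd.
Digit sum 20, not divisible by 3.
Ends in 1: not divisible by 5.
7: 37721 = 7·5388 + 5
11: 37721 = 11·3429 + 2
13: 37721 = 13·2901 + 8
17: 37721 = 17·2218 + 15
19: 37721 = 19·1985 + 6
23: 37721 = 23·1640 + 1
29: 37721 = 29·1300 + 21
31: 37721 = 31·1216 + 25
37: 37721 = 37·1019 + 18
41: 37721 = 41·920 + 1
43: 37721 = 43·877 + 10
47: 37721 = 47·802 + 27
53: 37721 = 53·711 + 38
59: 37721 = 59·639 + 20
61: 37721 = 61·618 + 23
67: 37721 = 67·563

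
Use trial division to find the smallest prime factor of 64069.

79

64069 is odd.
Digit sum 25, not divisible by 3.
Ends in 9: not divisible by 5.
7: 64069 = 7·9152 + 5
11: 64069 = 11·5824 + 5
13: 64069 = 13·4928 + 5
17: 64069 = 17·3768 + 13
19: 64069 = 19·3372 + 1
23: 64069 = 23·2785 + 14
29: 64069 = 29·2209 + 8
31: 64069 = 31·2066 + 23
37: 64069 = 37·1731 + 22
41: 64069 = 41·1562 + 27
43: 64069 = 43·1489 + 42
47: 64069 = 47·1363 + 8
53: 64069 = 53·1208 + 45
59: 64069 = 59·1085 + 54
61: 64069 = 61·1050 + 19
67: 64069 = 67·956 + 17
71: 64069 = 71·902 + 27
73: 64069 = 73·877 + 48
79: 64069 = 79·811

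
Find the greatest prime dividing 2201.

71

2201 = 31 · 71
71 is prime.
So 2201 = 31 · 71; the largest prime factor is 71.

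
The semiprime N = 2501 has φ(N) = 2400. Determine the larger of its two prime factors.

61

φ(n) = (p−1)(q−1) = n − (p+q) + 1, so p + q = 2501 − 2400 + 1 = 102.
p and q are the roots of t² − 102t + 2501 = 0.
Discriminant: 102² − 4·2501 = 10404 − 10004 = 400; √400 = 20.
q = (102 − 20)/2 = 41, p = (102 + 20)/2 = 61.
Check: 41 · 61 = 2501.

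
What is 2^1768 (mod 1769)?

625

2^1 ≡ 2 (mod 1769)
2^2 ≡ 2^2 = 4 ≡ 4 (mod 1769)
2^4 ≡ 4^2 = 16 ≡ 16 (mod 1769)
2^8 ≡ 16^2 = 256 ≡ 256 (mod 1769)
2^16 ≡ 256^2 = 65536 ≡ 83 (mod 1769)
2^32 ≡ 83^2 = 6889 ≡ 1582 (mod 1769)
2^64 ≡ 1582^2 = 2502724 ≡ 1358 (mod 1769)
2^128 ≡ 1358^2 = 1844164 ≡ 866 (mod 1769)
2^256 ≡ 866^2 = 749956 ≡ 1669 (mod 1769)
2^512 ≡ 1669^2 = 2785561 ≡ 1155 (mod 1769)
2^1024 ≡ 1155^2 = 1334025 ≡ 199 (mod 1769)
1768 = 1024 + 512 + 128 + 64 + 32 + 8 in binary powers of 2.
So 2^1768 ≡ 199 · 1155 · 866 · 1358 · 1582 · 256 ≡ 625 (mod 1769).
Since 625 ≠ 1, base 2 is a Fermat witness: 1769 is composite.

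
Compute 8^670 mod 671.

243

8^1 ≡ 8 (mod 671)
8^2 ≡ 8^2 = 64 ≡ 64 (mod 671)
8^4 ≡ 64^2 = 4096 ≡ 70 (mod 671)
8^8 ≡ 70^2 = 4900 ≡ 203 (mod 671)
8^16 ≡ 203^2 = 41209 ≡ 278 (mod 671)
8^32 ≡ 278^2 = 77284 ≡ 119 (mod 671)
8^64 ≡ 119^2 = 14161 ≡ 70 (mod 671)
8^128 ≡ 70^2 = 4900 ≡ 203 (mod 671)
8^256 ≡ 203^2 = 41209 ≡ 278 (mod 671)
8^512 ≡ 278^2 = 77284 ≡ 119 (mod 671)
670 = 512 + 128 + 16 + 8 + 4 + 2 in binary powers of 2.
So 8^670 ≡ 119 · 203 · 278 · 203 · 70 · 64 ≡ 243 (mod 671).
Since 243 ≠ 1, base 8 is a Fermat witness: 671 is composite.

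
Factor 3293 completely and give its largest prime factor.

89

3293 = 37 · 89
89 is prime.
So 3293 = 37 · 89; the largest prime factor is 89.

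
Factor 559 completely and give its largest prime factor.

559 = 13 · 43
43 is prime.
So 559 = 13 · 43; the largest prime factor is 43.

43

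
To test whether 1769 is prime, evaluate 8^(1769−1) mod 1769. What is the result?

8^1 ≡ 8 (mod 1769)
8^2 ≡ 8^2 = 64 ≡ 64 (mod 1769)
8^4 ≡ 64^2 = 4096 ≡ 558 (mod 1769)
8^8 ≡ 558^2 = 311364 ≡ 20 (mod 1769)
8^16 ≡ 20^2 = 400 ≡ 400 (mod 1769)
8^32 ≡ 400^2 = 160000 ≡ 790 (mod 1769)
8^64 ≡ 790^2 = 624100 ≡ 1412 (mod 1769)
8^128 ≡ 1412^2 = 1993744 ≡ 81 (mod 1769)
8^256 ≡ 81^2 = 6561 ≡ 1254 (mod 1769)
8^512 ≡ 1254^2 = 1572516 ≡ 1644 (mod 1769)
8^1024 ≡ 1644^2 = 2702736 ≡ 1473 (mod 1769)
1768 = 1024 + 512 + 128 + 64 + 32 + 8 in binary powers of 2.
So 8^1768 ≡ 1473 · 1644 · 81 · 1412 · 790 · 20 ≡ 935 (mod 1769).
Since 935 ≠ 1, base 8 is a Fermat witness: 1769 is composite.

935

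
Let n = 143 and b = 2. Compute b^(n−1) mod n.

114

2^1 ≡ 2 (mod 143)
2^2 ≡ 2^2 = 4 ≡ 4 (mod 143)
2^4 ≡ 4^2 = 16 ≡ 16 (mod 143)
2^8 ≡ 16^2 = 256 ≡ 113 (mod 143)
2^16 ≡ 113^2 = 12769 ≡ 42 (mod 143)
2^32 ≡ 42^2 = 1764 ≡ 48 (mod 143)
2^64 ≡ 48^2 = 2304 ≡ 16 (mod 143)
2^128 ≡ 16^2 = 256 ≡ 113 (mod 143)
142 = 128 + 8 + 4 + 2 in binary powers of 2.
So 2^142 ≡ 113 · 113 · 16 · 4 ≡ 114 (mod 143).
Since 114 ≠ 1, base 2 is a Fermat witness: 143 is composite.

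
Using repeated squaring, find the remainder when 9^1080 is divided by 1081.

679

9^1 ≡ 9 (mod 1081)
9^2 ≡ 9^2 = 81 ≡ 81 (mod 1081)
9^4 ≡ 81^2 = 6561 ≡ 75 (mod 1081)
9^8 ≡ 75^2 = 5625 ≡ 220 (mod 1081)
9^16 ≡ 220^2 = 48400 ≡ 836 (mod 1081)
9^32 ≡ 836^2 = 698896 ≡ 570 (mod 1081)
9^64 ≡ 570^2 = 324900 ≡ 600 (mod 1081)
9^128 ≡ 600^2 = 360000 ≡ 27 (mod 1081)
9^256 ≡ 27^2 = 729 ≡ 729 (mod 1081)
9^512 ≡ 729^2 = 531441 ≡ 670 (mod 1081)
9^1024 ≡ 670^2 = 448900 ≡ 285 (mod 1081)
1080 = 1024 + 32 + 16 + 8 in binary powers of 2.
So 9^1080 ≡ 285 · 570 · 836 · 220 ≡ 679 (mod 1081).
Since 679 ≠ 1, base 9 is a Fermat witness: 1081 is composite.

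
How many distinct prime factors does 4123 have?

4123 = 7 · 589
589 = 19 · 31
4123 = 7 · 19 · 31, which has 3 distinct prime factors.

3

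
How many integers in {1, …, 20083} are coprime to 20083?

Factor: 20083 = 7 · 19 · 151.
φ(20083) = (7−1) · (19−1) · (151−1) = 6 · 18 · 150 = 16200.

16200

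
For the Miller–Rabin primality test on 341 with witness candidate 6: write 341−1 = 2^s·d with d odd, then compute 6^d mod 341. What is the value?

285

341 − 1 = 340 = 2^2 · 85, so d = 85.
6^1 ≡ 6 (mod 341)
6^2 ≡ 6^2 = 36 ≡ 36 (mod 341)
6^4 ≡ 36^2 = 1296 ≡ 273 (mod 341)
6^8 ≡ 273^2 = 74529 ≡ 191 (mod 341)
6^16 ≡ 191^2 = 36481 ≡ 335 (mod 341)
6^32 ≡ 335^2 = 112225 ≡ 36 (mod 341)
6^64 ≡ 36^2 = 1296 ≡ 273 (mod 341)
85 = 64 + 16 + 4 + 1 in binary powers of 2.
So 6^85 ≡ 273 · 335 · 273 · 6 ≡ 285 (mod 341).
Squaring chain: 285 → 67; never reaches −1, so base 6 is a Miller–Rabin witness that 341 is composite.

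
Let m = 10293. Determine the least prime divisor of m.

3

10293 is odd.
Digit sum 15, divisible by 3.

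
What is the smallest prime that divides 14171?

14171 is odd.
Digit sum 14, not divisible by 3.
Ends in 1: not divisible by 5.
7: 14171 = 7·2024 + 3
11: 14171 = 11·1288 + 3
13: 14171 = 13·1090 + 1
17: 14171 = 17·833 + 10
19: 14171 = 19·745 + 16
23: 14171 = 23·616 + 3
29: 14171 = 29·488 + 19
31: 14171 = 31·457 + 4
37: 14171 = 37·383

37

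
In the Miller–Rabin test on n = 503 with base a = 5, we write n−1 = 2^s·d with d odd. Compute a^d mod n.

503 − 1 = 502 = 2^1 · 251, so d = 251.
5^1 ≡ 5 (mod 503)
5^2 ≡ 5^2 = 25 ≡ 25 (mod 503)
5^4 ≡ 25^2 = 625 ≡ 122 (mod 503)
5^8 ≡ 122^2 = 14884 ≡ 297 (mod 503)
5^16 ≡ 297^2 = 88209 ≡ 184 (mod 503)
5^32 ≡ 184^2 = 33856 ≡ 155 (mod 503)
5^64 ≡ 155^2 = 24025 ≡ 384 (mod 503)
5^128 ≡ 384^2 = 147456 ≡ 77 (mod 503)
251 = 128 + 64 + 32 + 16 + 8 + 2 + 1 in binary powers of 2.
So 5^251 ≡ 77 · 384 · 155 · 184 · 297 · 25 · 5 ≡ 502 (mod 503).
Since 5^d ≡ 502 (mod 503), base 5 does not prove 503 composite.

502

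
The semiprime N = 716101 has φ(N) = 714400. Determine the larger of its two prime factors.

941

φ(n) = (p−1)(q−1) = n − (p+q) + 1, so p + q = 716101 − 714400 + 1 = 1702.
p and q are the roots of t² − 1702t + 716101 = 0.
Discriminant: 1702² − 4·716101 = 2896804 − 2864404 = 32400; √32400 = 180.
q = (1702 − 180)/2 = 761, p = (1702 + 180)/2 = 941.
Check: 761 · 941 = 716101.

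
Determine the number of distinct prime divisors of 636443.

3

636443 = 19^2 · 1763
1763 = 41 · 43
636443 = 19^2 · 41 · 43, which has 3 distinct prime factors.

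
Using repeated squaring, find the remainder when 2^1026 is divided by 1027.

857

2^1 ≡ 2 (mod 1027)
2^2 ≡ 2^2 = 4 ≡ 4 (mod 1027)
2^4 ≡ 4^2 = 16 ≡ 16 (mod 1027)
2^8 ≡ 16^2 = 256 ≡ 256 (mod 1027)
2^16 ≡ 256^2 = 65536 ≡ 835 (mod 1027)
2^32 ≡ 835^2 = 697225 ≡ 919 (mod 1027)
2^64 ≡ 919^2 = 844561 ≡ 367 (mod 1027)
2^128 ≡ 367^2 = 134689 ≡ 152 (mod 1027)
2^256 ≡ 152^2 = 23104 ≡ 510 (mod 1027)
2^512 ≡ 510^2 = 260100 ≡ 269 (mod 1027)
2^1024 ≡ 269^2 = 72361 ≡ 471 (mod 1027)
1026 = 1024 + 2 in binary powers of 2.
So 2^1026 ≡ 471 · 4 ≡ 857 (mod 1027).
Since 857 ≠ 1, base 2 is a Fermat witness: 1027 is composite.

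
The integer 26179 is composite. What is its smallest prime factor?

47

26179 is odd.
Digit sum 25, not divisible by 3.
Ends in 9: not divisible by 5.
7: 26179 = 7·3739 + 6
11: 26179 = 11·2379 + 10
13: 26179 = 13·2013 + 10
17: 26179 = 17·1539 + 16
19: 26179 = 19·1377 + 16
23: 26179 = 23·1138 + 5
29: 26179 = 29·902 + 21
31: 26179 = 31·844 + 15
37: 26179 = 37·707 + 20
41: 26179 = 41·638 + 21
43: 26179 = 43·608 + 35
47: 26179 = 47·557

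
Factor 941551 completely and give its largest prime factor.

67

941551 = 13 · 72427
72427 = 23 · 3149
3149 = 47 · 67
67 is prime.
So 941551 = 13 · 23 · 47 · 67; the largest prime factor is 67.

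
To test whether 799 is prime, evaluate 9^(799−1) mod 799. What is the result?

9^1 ≡ 9 (mod 799)
9^2 ≡ 9^2 = 81 ≡ 81 (mod 799)
9^4 ≡ 81^2 = 6561 ≡ 169 (mod 799)
9^8 ≡ 169^2 = 28561 ≡ 596 (mod 799)
9^16 ≡ 596^2 = 355216 ≡ 460 (mod 799)
9^32 ≡ 460^2 = 211600 ≡ 664 (mod 799)
9^64 ≡ 664^2 = 440896 ≡ 647 (mod 799)
9^128 ≡ 647^2 = 418609 ≡ 732 (mod 799)
9^256 ≡ 732^2 = 535824 ≡ 494 (mod 799)
9^512 ≡ 494^2 = 244036 ≡ 341 (mod 799)
798 = 512 + 256 + 16 + 8 + 4 + 2 in binary powers of 2.
So 9^798 ≡ 341 · 494 · 460 · 596 · 169 · 81 ≡ 225 (mod 799).
Since 225 ≠ 1, base 9 is a Fermat witness: 799 is composite.

225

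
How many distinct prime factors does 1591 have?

1591 = 37 · 43
1591 = 37 · 43, which has 2 distinct prime factors.

2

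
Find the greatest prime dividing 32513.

32513 = 13 · 2501
2501 = 41 · 61
61 is prime.
So 32513 = 13 · 41 · 61; the largest prime factor is 61.

61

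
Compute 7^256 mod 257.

1

7^1 ≡ 7 (mod 257)
7^2 ≡ 7^2 = 49 ≡ 49 (mod 257)
7^4 ≡ 49^2 = 2401 ≡ 88 (mod 257)
7^8 ≡ 88^2 = 7744 ≡ 34 (mod 257)
7^16 ≡ 34^2 = 1156 ≡ 128 (mod 257)
7^32 ≡ 128^2 = 16384 ≡ 193 (mod 257)
7^64 ≡ 193^2 = 37249 ≡ 241 (mod 257)
7^128 ≡ 241^2 = 58081 ≡ 256 (mod 257)
7^256 ≡ 256^2 = 65536 ≡ 1 (mod 257)
256 = 256 in binary powers of 2.
So 7^256 ≡ 1 ≡ 1 (mod 257).
Since the result is 1, base 7 gives no evidence that 257 is composite.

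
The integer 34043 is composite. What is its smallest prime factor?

59

34043 is odd.
Digit sum 14, not divisible by 3.
Ends in 3: not divisible by 5.
7: 34043 = 7·4863 + 2
11: 34043 = 11·3094 + 9
13: 34043 = 13·2618 + 9
17: 34043 = 17·2002 + 9
19: 34043 = 19·1791 + 14
23: 34043 = 23·1480 + 3
29: 34043 = 29·1173 + 26
31: 34043 = 31·1098 + 5
37: 34043 = 37·920 + 3
41: 34043 = 41·830 + 13
43: 34043 = 43·791 + 30
47: 34043 = 47·724 + 15
53: 34043 = 53·642 + 17
59: 34043 = 59·577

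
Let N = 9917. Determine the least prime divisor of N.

9917 is odd.
Digit sum 26, not divisible by 3.
Ends in 7: not divisible by 5.
7: 9917 = 7·1416 + 5
11: 9917 = 11·901 + 6
13: 9917 = 13·762 + 11
17: 9917 = 17·583 + 6
19: 9917 = 19·521 + 18
23: 9917 = 23·431 + 4
29: 9917 = 29·341 + 28
31: 9917 = 31·319 + 28
37: 9917 = 37·268 + 1
41: 9917 = 41·241 + 36
43: 9917 = 43·230 + 27
47: 9917 = 47·211

47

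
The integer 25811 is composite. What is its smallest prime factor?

25811 is odd.
Digit sum 17, not divisible by 3.
Ends in 1: not divisible by 5.
7: 25811 = 7·3687 + 2
11: 25811 = 11·2346 + 5
13: 25811 = 13·1985 + 6
17: 25811 = 17·1518 + 5
19: 25811 = 19·1358 + 9
23: 25811 = 23·1122 + 5
29: 25811 = 29·890 + 1
31: 25811 = 31·832 + 19
37: 25811 = 37·697 + 22
41: 25811 = 41·629 + 22
43: 25811 = 43·600 + 11
47: 25811 = 47·549 + 8
53: 25811 = 53·487

53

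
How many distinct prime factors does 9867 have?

4

9867 = 3 · 3289
3289 = 11 · 299
299 = 13 · 23
9867 = 3 · 11 · 13 · 23, which has 4 distinct prime factors.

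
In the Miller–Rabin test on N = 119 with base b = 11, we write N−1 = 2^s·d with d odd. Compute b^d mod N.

114

119 − 1 = 118 = 2^1 · 59, so d = 59.
11^1 ≡ 11 (mod 119)
11^2 ≡ 11^2 = 121 ≡ 2 (mod 119)
11^4 ≡ 2^2 = 4 ≡ 4 (mod 119)
11^8 ≡ 4^2 = 16 ≡ 16 (mod 119)
11^16 ≡ 16^2 = 256 ≡ 18 (mod 119)
11^32 ≡ 18^2 = 324 ≡ 86 (mod 119)
59 = 32 + 16 + 8 + 2 + 1 in binary powers of 2.
So 11^59 ≡ 86 · 18 · 16 · 2 · 11 ≡ 114 (mod 119).
Squaring chain: 114; never reaches −1, so base 11 is a Miller–Rabin witness that 119 is composite.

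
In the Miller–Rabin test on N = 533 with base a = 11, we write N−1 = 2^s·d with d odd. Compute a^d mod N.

533 − 1 = 532 = 2^2 · 133, so d = 133.
11^1 ≡ 11 (mod 533)
11^2 ≡ 11^2 = 121 ≡ 121 (mod 533)
11^4 ≡ 121^2 = 14641 ≡ 250 (mod 533)
11^8 ≡ 250^2 = 62500 ≡ 139 (mod 533)
11^16 ≡ 139^2 = 19321 ≡ 133 (mod 533)
11^32 ≡ 133^2 = 17689 ≡ 100 (mod 533)
11^64 ≡ 100^2 = 10000 ≡ 406 (mod 533)
11^128 ≡ 406^2 = 164836 ≡ 139 (mod 533)
133 = 128 + 4 + 1 in binary powers of 2.
So 11^133 ≡ 139 · 250 · 11 ≡ 89 (mod 533).
Squaring chain: 89 → 459; never reaches −1, so base 11 is a Miller–Rabin witness that 533 is composite.

89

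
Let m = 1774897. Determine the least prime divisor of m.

1774897 is odd.
Digit sum 43, not divisible by 3.
Ends in 7: not divisible by 5.
7: 1774897 = 7·253556 + 5
11: 1774897 = 11·161354 + 3
13: 1774897 = 13·136530 + 7
17: 1774897 = 17·104405 + 12
19: 1774897 = 19·93415 + 12
23: 1774897 = 23·77169 + 10
29: 1774897 = 29·61203 + 10
31: 1774897 = 31·57254 + 23
37: 1774897 = 37·47970 + 7
41: 1774897 = 41·43290 + 7
43: 1774897 = 43·41276 + 29
47: 1774897 = 47·37763 + 36
53: 1774897 = 53·33488 + 33
59: 1774897 = 59·30083

59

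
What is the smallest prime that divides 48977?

48977 is odd.
Digit sum 35, not divisible by 3.
Ends in 7: not divisible by 5.
7: 48977 = 7·6996 + 5
11: 48977 = 11·4452 + 5
13: 48977 = 13·3767 + 6
17: 48977 = 17·2881

17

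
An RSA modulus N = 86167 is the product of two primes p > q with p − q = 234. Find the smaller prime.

Since p = q + 234, we have 86167 = q(q + 234), so q² + 234q − 86167 = 0.
Discriminant: 234² + 4·86167 = 54756 + 344668 = 399424; √399424 = 632.
q = (−234 + 632)/2 = 199, and p = q + 234 = 433.
Check: 199 · 433 = 86167.

199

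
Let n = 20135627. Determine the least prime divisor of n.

89

20135627 is odd.
Digit sum 26, not divisible by 3.
Ends in 7: not divisible by 5.
7: 20135627 = 7·2876518 + 1
11: 20135627 = 11·1830511 + 6
13: 20135627 = 13·1548894 + 5
17: 20135627 = 17·1184448 + 11
19: 20135627 = 19·1059769 + 16
23: 20135627 = 23·875462 + 1
29: 20135627 = 29·694331 + 28
31: 20135627 = 31·649536 + 11
37: 20135627 = 37·544206 + 5
41: 20135627 = 41·491112 + 35
43: 20135627 = 43·468270 + 17
47: 20135627 = 47·428417 + 28
53: 20135627 = 53·379917 + 26
59: 20135627 = 59·341281 + 48
61: 20135627 = 61·330092 + 15
67: 20135627 = 67·300531 + 50
71: 20135627 = 71·283600 + 27
73: 20135627 = 73·275830 + 37
79: 20135627 = 79·254881 + 28
83: 20135627 = 83·242597 + 76
89: 20135627 = 89·226243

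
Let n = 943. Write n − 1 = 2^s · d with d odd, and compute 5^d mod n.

241

943 − 1 = 942 = 2^1 · 471, so d = 471.
5^1 ≡ 5 (mod 943)
5^2 ≡ 5^2 = 25 ≡ 25 (mod 943)
5^4 ≡ 25^2 = 625 ≡ 625 (mod 943)
5^8 ≡ 625^2 = 390625 ≡ 223 (mod 943)
5^16 ≡ 223^2 = 49729 ≡ 693 (mod 943)
5^32 ≡ 693^2 = 480249 ≡ 262 (mod 943)
5^64 ≡ 262^2 = 68644 ≡ 748 (mod 943)
5^128 ≡ 748^2 = 559504 ≡ 305 (mod 943)
5^256 ≡ 305^2 = 93025 ≡ 611 (mod 943)
471 = 256 + 128 + 64 + 16 + 4 + 2 + 1 in binary powers of 2.
So 5^471 ≡ 611 · 305 · 748 · 693 · 625 · 25 · 5 ≡ 241 (mod 943).
Squaring chain: 241; never reaches −1, so base 5 is a Miller–Rabin witness that 943 is composite.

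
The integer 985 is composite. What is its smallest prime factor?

985 is odd.
Digit sum 22, not divisible by 3.
Ends in 5: divisible by 5.

5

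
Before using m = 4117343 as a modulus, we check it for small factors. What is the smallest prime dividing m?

41

4117343 is odd.
Digit sum 23, not divisible by 3.
Ends in 3: not divisible by 5.
7: 4117343 = 7·588191 + 6
11: 4117343 = 11·374303 + 10
13: 4117343 = 13·316718 + 9
17: 4117343 = 17·242196 + 11
19: 4117343 = 19·216702 + 5
23: 4117343 = 23·179014 + 21
29: 4117343 = 29·141977 + 10
31: 4117343 = 31·132817 + 16
37: 4117343 = 37·111279 + 20
41: 4117343 = 41·100423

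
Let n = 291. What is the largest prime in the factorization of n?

97

291 = 3 · 97
97 is prime.
So 291 = 3 · 97; the largest prime factor is 97.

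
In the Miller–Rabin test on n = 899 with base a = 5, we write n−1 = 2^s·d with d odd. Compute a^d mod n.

614

899 − 1 = 898 = 2^1 · 449, so d = 449.
5^1 ≡ 5 (mod 899)
5^2 ≡ 5^2 = 25 ≡ 25 (mod 899)
5^4 ≡ 25^2 = 625 ≡ 625 (mod 899)
5^8 ≡ 625^2 = 390625 ≡ 459 (mod 899)
5^16 ≡ 459^2 = 210681 ≡ 315 (mod 899)
5^32 ≡ 315^2 = 99225 ≡ 335 (mod 899)
5^64 ≡ 335^2 = 112225 ≡ 749 (mod 899)
5^128 ≡ 749^2 = 561001 ≡ 25 (mod 899)
5^256 ≡ 25^2 = 625 ≡ 625 (mod 899)
449 = 256 + 128 + 64 + 1 in binary powers of 2.
So 5^449 ≡ 625 · 25 · 749 · 5 ≡ 614 (mod 899).
Squaring chain: 614; never reaches −1, so base 5 is a Miller–Rabin witness that 899 is composite.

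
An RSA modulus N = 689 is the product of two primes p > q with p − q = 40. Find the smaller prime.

13

Since p = q + 40, we have 689 = q(q + 40), so q² + 40q − 689 = 0.
Discriminant: 40² + 4·689 = 1600 + 2756 = 4356; √4356 = 66.
q = (−40 + 66)/2 = 13, and p = q + 40 = 53.
Check: 13 · 53 = 689.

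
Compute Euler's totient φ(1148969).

1115856

Factor: 1148969 = 83 · 109 · 127.
φ(1148969) = (83−1) · (109−1) · (127−1) = 82 · 108 · 126 = 1115856.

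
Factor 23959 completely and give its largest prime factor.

97

23959 = 13 · 1843
1843 = 19 · 97
97 is prime.
So 23959 = 13 · 19 · 97; the largest prime factor is 97.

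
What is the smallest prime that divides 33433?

33433 is odd.
Digit sum 16, not divisible by 3.
Ends in 3: not divisible by 5.
7: 33433 = 7·4776 + 1
11: 33433 = 11·3039 + 4
13: 33433 = 13·2571 + 10
17: 33433 = 17·1966 + 11
19: 33433 = 19·1759 + 12
23: 33433 = 23·1453 + 14
29: 33433 = 29·1152 + 25
31: 33433 = 31·1078 + 15
37: 33433 = 37·903 + 22
41: 33433 = 41·815 + 18
43: 33433 = 43·777 + 22
47: 33433 = 47·711 + 16
53: 33433 = 53·630 + 43
59: 33433 = 59·566 + 39
61: 33433 = 61·548 + 5
67: 33433 = 67·499

67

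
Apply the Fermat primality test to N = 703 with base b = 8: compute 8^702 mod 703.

8^1 ≡ 8 (mod 703)
8^2 ≡ 8^2 = 64 ≡ 64 (mod 703)
8^4 ≡ 64^2 = 4096 ≡ 581 (mod 703)
8^8 ≡ 581^2 = 337561 ≡ 121 (mod 703)
8^16 ≡ 121^2 = 14641 ≡ 581 (mod 703)
8^32 ≡ 581^2 = 337561 ≡ 121 (mod 703)
8^64 ≡ 121^2 = 14641 ≡ 581 (mod 703)
8^128 ≡ 581^2 = 337561 ≡ 121 (mod 703)
8^256 ≡ 121^2 = 14641 ≡ 581 (mod 703)
8^512 ≡ 581^2 = 337561 ≡ 121 (mod 703)
702 = 512 + 128 + 32 + 16 + 8 + 4 + 2 in binary powers of 2.
So 8^702 ≡ 121 · 121 · 121 · 581 · 121 · 581 · 64 ≡ 628 (mod 703).
Since 628 ≠ 1, base 8 is a Fermat witness: 703 is composite.

628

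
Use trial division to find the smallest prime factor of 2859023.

29

2859023 is odd.
Digit sum 29, not divisible by 3.
Ends in 3: not divisible by 5.
7: 2859023 = 7·408431 + 6
11: 2859023 = 11·259911 + 2
13: 2859023 = 13·219924 + 11
17: 2859023 = 17·168177 + 14
19: 2859023 = 19·150474 + 17
23: 2859023 = 23·124305 + 8
29: 2859023 = 29·98587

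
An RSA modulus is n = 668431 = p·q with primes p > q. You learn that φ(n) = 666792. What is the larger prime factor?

φ(n) = (p−1)(q−1) = n − (p+q) + 1, so p + q = 668431 − 666792 + 1 = 1640.
p and q are the roots of t² − 1640t + 668431 = 0.
Discriminant: 1640² − 4·668431 = 2689600 − 2673724 = 15876; √15876 = 126.
q = (1640 − 126)/2 = 757, p = (1640 + 126)/2 = 883.
Check: 757 · 883 = 668431.

883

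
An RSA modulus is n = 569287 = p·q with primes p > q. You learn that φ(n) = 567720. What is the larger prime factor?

φ(n) = (p−1)(q−1) = n − (p+q) + 1, so p + q = 569287 − 567720 + 1 = 1568.
p and q are the roots of t² − 1568t + 569287 = 0.
Discriminant: 1568² − 4·569287 = 2458624 − 2277148 = 181476; √181476 = 426.
q = (1568 − 426)/2 = 571, p = (1568 + 426)/2 = 997.
Check: 571 · 997 = 569287.

997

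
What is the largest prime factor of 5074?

59

5074 = 2 · 2537
2537 = 43 · 59
59 is prime.
So 5074 = 2 · 43 · 59; the largest prime factor is 59.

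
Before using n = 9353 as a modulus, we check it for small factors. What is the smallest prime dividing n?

9353 is odd.
Digit sum 20, not divisible by 3.
Ends in 3: not divisible by 5.
7: 9353 = 7·1336 + 1
11: 9353 = 11·850 + 3
13: 9353 = 13·719 + 6
17: 9353 = 17·550 + 3
19: 9353 = 19·492 + 5
23: 9353 = 23·406 + 15
29: 9353 = 29·322 + 15
31: 9353 = 31·301 + 22
37: 9353 = 37·252 + 29
41: 9353 = 41·228 + 5
43: 9353 = 43·217 + 22
47: 9353 = 47·199

47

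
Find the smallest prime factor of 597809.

597809 is odd.
Digit sum 38, not divisible by 3.
Ends in 9: not divisible by 5.
7: 597809 = 7·85401 + 2
11: 597809 = 11·54346 + 3
13: 597809 = 13·45985 + 4
17: 597809 = 17·35165 + 4
19: 597809 = 19·31463 + 12
23: 597809 = 23·25991 + 16
29: 597809 = 29·20614 + 3
31: 597809 = 31·19284 + 5
37: 597809 = 37·16157

37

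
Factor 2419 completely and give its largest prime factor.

2419 = 41 · 59
59 is prime.
So 2419 = 41 · 59; the largest prime factor is 59.

59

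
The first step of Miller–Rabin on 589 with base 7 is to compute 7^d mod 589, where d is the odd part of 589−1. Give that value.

419

589 − 1 = 588 = 2^2 · 147, so d = 147.
7^1 ≡ 7 (mod 589)
7^2 ≡ 7^2 = 49 ≡ 49 (mod 589)
7^4 ≡ 49^2 = 2401 ≡ 45 (mod 589)
7^8 ≡ 45^2 = 2025 ≡ 258 (mod 589)
7^16 ≡ 258^2 = 66564 ≡ 7 (mod 589)
7^32 ≡ 7^2 = 49 ≡ 49 (mod 589)
7^64 ≡ 49^2 = 2401 ≡ 45 (mod 589)
7^128 ≡ 45^2 = 2025 ≡ 258 (mod 589)
147 = 128 + 16 + 2 + 1 in binary powers of 2.
So 7^147 ≡ 258 · 7 · 49 · 7 ≡ 419 (mod 589).
Squaring chain: 419 → 39; never reaches −1, so base 7 is a Miller–Rabin witness that 589 is composite.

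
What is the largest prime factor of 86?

43

86 = 2 · 43
43 is prime.
So 86 = 2 · 43; the largest prime factor is 43.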